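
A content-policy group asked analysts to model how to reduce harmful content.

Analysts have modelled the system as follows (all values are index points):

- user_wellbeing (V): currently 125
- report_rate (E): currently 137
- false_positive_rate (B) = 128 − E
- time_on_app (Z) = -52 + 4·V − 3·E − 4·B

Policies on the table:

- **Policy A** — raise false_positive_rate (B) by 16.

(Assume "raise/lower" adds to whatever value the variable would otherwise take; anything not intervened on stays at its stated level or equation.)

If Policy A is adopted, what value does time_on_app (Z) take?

Policy A (B + 16):
  V = 125
  E = 137
  B = 128 − 137 (+16 from intervention) = 7
  Z = -52 + 4·125 − 3·137 − 4·7 = 9

9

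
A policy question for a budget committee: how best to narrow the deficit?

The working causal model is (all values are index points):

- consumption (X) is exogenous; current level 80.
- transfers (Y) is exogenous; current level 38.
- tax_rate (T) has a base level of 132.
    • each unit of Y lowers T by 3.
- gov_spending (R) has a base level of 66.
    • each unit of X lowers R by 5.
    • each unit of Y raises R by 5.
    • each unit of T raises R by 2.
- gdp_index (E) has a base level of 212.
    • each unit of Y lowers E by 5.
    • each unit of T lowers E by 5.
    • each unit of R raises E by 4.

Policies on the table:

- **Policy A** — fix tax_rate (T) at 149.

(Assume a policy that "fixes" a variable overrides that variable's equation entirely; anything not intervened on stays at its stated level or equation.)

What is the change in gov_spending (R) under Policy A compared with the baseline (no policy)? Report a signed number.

Baseline:
  X = 80
  Y = 38
  T = 132 − 3·38 = 18
  R = 66 − 5·80 + 5·38 + 2·18 = -108
Policy A (T := 149):
  X = 80
  Y = 38
  T = 149
  R = 66 − 5·80 + 5·38 + 2·149 = 154
Change in R: 154 − (-108) = 262

262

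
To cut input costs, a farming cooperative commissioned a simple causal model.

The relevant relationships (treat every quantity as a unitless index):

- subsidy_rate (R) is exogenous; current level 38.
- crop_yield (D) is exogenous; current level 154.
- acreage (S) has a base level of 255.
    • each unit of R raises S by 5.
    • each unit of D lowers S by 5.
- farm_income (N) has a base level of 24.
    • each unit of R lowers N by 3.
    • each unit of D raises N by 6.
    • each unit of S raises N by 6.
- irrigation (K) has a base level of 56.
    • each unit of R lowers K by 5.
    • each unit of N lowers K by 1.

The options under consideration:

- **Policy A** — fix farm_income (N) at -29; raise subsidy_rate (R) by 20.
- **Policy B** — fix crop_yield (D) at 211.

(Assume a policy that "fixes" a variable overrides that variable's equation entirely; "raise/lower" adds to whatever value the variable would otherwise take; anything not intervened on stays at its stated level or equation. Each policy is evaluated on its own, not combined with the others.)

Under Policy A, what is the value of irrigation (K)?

-205

Policy A (N := -29, R + 20):
  R = 38 + 20 = 58
  D = 154
  S = 255 + 5·58 − 5·154 = -225
  N = -29
  K = 56 − 5·58 − (-29) = -205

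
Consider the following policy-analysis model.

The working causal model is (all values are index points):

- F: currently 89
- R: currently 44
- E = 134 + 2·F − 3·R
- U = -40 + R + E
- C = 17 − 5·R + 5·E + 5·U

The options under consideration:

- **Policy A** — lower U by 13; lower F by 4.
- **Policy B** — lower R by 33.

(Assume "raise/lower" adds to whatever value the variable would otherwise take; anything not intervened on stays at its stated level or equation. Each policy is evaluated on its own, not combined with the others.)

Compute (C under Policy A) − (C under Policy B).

-1135

Policy A (U − 13, F − 4):
  F = 89 − 4 = 85
  R = 44
  E = 134 + 2·85 − 3·44 = 172
  U = -40 + 44 + 172 (−13 from intervention) = 163
  C = 17 − 5·44 + 5·172 + 5·163 = 1472
Policy B (R − 33):
  F = 89
  R = 44 − 33 = 11
  E = 134 + 2·89 − 3·11 = 279
  U = -40 + 11 + 279 = 250
  C = 17 − 5·11 + 5·279 + 5·250 = 2607
C: 1472 − 2607 = -1135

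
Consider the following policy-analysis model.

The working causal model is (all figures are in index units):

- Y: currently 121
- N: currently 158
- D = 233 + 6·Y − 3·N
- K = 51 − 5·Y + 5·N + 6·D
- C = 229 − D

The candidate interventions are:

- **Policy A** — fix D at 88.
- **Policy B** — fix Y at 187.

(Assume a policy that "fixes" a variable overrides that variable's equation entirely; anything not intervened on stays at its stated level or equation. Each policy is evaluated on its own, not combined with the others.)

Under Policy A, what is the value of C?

Policy A (D := 88):
  Y = 121
  N = 158
  D = 88
  C = 229 − 88 = 141

141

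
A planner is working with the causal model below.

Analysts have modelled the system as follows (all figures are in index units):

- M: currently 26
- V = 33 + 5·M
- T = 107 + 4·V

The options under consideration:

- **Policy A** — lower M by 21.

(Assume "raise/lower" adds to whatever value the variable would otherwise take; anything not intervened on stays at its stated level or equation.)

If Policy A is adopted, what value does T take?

Policy A (M − 21):
  M = 26 − 21 = 5
  V = 33 + 5·5 = 58
  T = 107 + 4·58 = 339

339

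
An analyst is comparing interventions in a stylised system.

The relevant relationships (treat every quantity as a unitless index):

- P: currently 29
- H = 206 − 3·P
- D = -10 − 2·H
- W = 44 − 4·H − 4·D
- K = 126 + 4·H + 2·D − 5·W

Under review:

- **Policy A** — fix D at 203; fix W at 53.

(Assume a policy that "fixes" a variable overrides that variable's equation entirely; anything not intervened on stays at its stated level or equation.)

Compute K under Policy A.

743

Policy A (D := 203, W := 53):
  P = 29
  H = 206 − 3·29 = 119
  D = 203
  W = 53
  K = 126 + 4·119 + 2·203 − 5·53 = 743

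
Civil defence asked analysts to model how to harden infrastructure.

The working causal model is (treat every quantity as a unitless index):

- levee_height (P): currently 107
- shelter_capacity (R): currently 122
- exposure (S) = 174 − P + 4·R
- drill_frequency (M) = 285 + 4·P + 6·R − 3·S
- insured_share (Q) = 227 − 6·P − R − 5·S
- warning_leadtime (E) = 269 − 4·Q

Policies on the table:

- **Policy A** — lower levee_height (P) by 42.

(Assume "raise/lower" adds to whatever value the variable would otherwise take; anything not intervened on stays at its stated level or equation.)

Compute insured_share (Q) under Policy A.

Policy A (P − 42):
  P = 107 − 42 = 65
  R = 122
  S = 174 − 65 + 4·122 = 597
  Q = 227 − 6·65 − 122 − 5·597 = -3270

-3270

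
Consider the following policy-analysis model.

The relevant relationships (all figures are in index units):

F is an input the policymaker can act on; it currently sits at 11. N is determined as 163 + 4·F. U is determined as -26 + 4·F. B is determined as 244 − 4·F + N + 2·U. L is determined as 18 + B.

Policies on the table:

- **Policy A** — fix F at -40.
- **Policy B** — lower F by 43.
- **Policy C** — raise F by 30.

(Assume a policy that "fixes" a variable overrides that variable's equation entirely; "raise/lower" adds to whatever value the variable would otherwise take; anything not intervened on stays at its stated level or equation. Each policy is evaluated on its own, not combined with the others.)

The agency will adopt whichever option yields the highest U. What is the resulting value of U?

Policy A (F := -40):
  F = -40
  U = -26 + 4·(-40) = -186
Policy B (F − 43):
  F = 11 − 43 = -32
  U = -26 + 4·(-32) = -154
Policy C (F + 30):
  F = 11 + 30 = 41
  U = -26 + 4·41 = 138
Comparing — Policy A: U=-186, Policy B: U=-154, Policy C: U=138. Highest is 138 (Policy C).

138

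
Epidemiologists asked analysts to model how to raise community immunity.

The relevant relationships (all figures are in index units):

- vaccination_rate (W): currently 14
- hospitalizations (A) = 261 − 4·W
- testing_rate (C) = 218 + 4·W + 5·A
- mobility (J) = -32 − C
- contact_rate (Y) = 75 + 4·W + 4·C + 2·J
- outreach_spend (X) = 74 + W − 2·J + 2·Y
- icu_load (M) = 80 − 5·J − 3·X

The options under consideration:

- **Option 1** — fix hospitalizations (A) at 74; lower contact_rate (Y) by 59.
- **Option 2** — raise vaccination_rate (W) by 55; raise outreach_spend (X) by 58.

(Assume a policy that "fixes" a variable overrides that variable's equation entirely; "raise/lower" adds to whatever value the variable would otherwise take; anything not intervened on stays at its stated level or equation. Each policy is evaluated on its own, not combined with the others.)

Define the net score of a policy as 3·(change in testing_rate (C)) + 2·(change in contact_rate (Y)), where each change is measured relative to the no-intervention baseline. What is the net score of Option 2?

-5720

Baseline:
  W = 14
  A = 261 − 4·14 = 205
  C = 218 + 4·14 + 5·205 = 1299
  J = -32 − 1299 = -1331
  Y = 75 + 4·14 + 4·1299 + 2·(-1331) = 2665
Option 2 (W + 55, X + 58):
  W = 14 + 55 = 69
  A = 261 − 4·69 = -15
  C = 218 + 4·69 + 5·(-15) = 419
  J = -32 − 419 = -451
  Y = 75 + 4·69 + 4·419 + 2·(-451) = 1125
ΔC = 419 − 1299 = -880; ΔY = 1125 − 2665 = -1540
Score = 3·(-880) + 2·(-1540) = -5720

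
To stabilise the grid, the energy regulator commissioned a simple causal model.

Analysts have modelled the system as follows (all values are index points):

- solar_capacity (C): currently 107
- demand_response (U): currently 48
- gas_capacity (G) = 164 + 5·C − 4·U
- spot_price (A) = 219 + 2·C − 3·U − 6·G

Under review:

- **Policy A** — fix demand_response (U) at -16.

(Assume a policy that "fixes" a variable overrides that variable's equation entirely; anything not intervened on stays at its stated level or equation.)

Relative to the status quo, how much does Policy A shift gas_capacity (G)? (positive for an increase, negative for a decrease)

256

Baseline:
  C = 107
  U = 48
  G = 164 + 5·107 − 4·48 = 507
Policy A (U := -16):
  C = 107
  U = -16
  G = 164 + 5·107 − 4·(-16) = 763
Change in G: 763 − 507 = 256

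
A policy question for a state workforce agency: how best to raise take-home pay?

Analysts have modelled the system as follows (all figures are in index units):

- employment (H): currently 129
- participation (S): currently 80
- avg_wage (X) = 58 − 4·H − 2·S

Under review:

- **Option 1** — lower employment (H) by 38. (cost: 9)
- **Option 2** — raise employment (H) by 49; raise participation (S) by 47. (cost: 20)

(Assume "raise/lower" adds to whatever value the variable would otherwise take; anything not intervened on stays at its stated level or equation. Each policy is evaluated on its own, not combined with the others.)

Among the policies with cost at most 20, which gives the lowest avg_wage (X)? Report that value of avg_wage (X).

-908

Option 1 (H − 38):
  H = 129 − 38 = 91
  S = 80
  X = 58 − 4·91 − 2·80 = -466
Option 2 (H + 49, S + 47):
  H = 129 + 49 = 178
  S = 80 + 47 = 127
  X = 58 − 4·178 − 2·127 = -908
Comparing — Option 1: X=-466, Option 2: X=-908. Lowest is -908 (Option 2).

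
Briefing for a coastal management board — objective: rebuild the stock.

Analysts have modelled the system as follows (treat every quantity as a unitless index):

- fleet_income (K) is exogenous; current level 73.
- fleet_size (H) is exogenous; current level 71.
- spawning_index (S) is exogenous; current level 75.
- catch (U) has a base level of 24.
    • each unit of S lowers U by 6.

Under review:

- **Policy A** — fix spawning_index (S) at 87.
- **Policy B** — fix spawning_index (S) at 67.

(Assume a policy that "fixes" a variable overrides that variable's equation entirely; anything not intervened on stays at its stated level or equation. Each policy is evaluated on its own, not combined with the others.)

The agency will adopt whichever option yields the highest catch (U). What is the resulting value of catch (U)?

-378

Policy A (S := 87):
  S = 87
  U = 24 − 6·87 = -498
Policy B (S := 67):
  S = 67
  U = 24 − 6·67 = -378
Comparing — Policy A: U=-498, Policy B: U=-378. Highest is -378 (Policy B).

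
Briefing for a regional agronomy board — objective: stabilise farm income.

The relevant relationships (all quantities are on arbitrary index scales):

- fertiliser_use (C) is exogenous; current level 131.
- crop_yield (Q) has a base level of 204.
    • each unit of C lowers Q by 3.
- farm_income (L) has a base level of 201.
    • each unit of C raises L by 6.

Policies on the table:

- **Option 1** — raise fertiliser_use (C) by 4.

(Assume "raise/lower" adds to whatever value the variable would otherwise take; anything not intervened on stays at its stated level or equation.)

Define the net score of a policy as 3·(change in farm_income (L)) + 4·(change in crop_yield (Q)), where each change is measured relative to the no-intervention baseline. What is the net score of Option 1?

Baseline:
  C = 131
  Q = 204 − 3·131 = -189
  L = 201 + 6·131 = 987
Option 1 (C + 4):
  C = 131 + 4 = 135
  Q = 204 − 3·135 = -201
  L = 201 + 6·135 = 1011
ΔL = 1011 − 987 = 24; ΔQ = -201 − (-189) = -12
Score = 3·24 + 4·(-12) = 24

24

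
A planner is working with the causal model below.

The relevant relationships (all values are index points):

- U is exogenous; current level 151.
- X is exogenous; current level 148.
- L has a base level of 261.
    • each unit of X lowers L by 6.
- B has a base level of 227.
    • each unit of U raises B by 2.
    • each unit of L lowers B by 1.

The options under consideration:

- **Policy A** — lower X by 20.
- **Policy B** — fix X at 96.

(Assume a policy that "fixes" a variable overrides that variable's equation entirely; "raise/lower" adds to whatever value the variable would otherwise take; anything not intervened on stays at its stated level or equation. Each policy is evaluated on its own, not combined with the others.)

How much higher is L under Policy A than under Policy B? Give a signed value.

Policy A (X − 20):
  X = 148 − 20 = 128
  L = 261 − 6·128 = -507
Policy B (X := 96):
  X = 96
  L = 261 − 6·96 = -315
L: -507 − (-315) = -192

-192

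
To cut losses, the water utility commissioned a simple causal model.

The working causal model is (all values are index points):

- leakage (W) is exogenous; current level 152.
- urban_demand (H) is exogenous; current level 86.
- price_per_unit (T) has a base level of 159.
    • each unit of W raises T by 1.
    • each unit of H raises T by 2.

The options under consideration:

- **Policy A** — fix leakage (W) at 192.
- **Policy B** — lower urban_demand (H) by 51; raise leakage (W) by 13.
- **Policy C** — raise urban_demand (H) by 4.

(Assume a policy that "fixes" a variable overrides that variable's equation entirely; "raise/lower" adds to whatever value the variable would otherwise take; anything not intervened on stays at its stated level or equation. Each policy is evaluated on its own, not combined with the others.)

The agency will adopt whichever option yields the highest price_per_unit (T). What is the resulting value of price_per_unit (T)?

Policy A (W := 192):
  W = 192
  H = 86
  T = 159 + 192 + 2·86 = 523
Policy B (H − 51, W + 13):
  W = 152 + 13 = 165
  H = 86 − 51 = 35
  T = 159 + 165 + 2·35 = 394
Policy C (H + 4):
  W = 152
  H = 86 + 4 = 90
  T = 159 + 152 + 2·90 = 491
Comparing — Policy A: T=523, Policy B: T=394, Policy C: T=491. Highest is 523 (Policy A).

523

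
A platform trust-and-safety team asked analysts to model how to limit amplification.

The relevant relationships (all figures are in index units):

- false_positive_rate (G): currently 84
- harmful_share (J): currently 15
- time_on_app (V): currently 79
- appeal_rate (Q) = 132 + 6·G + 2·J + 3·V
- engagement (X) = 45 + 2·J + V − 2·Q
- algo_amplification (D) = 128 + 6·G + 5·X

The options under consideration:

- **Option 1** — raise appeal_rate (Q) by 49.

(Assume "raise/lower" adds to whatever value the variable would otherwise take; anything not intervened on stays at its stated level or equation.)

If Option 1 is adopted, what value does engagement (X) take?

-1750

Option 1 (Q + 49):
  G = 84
  J = 15
  V = 79
  Q = 132 + 6·84 + 2·15 + 3·79 (+49 from intervention) = 952
  X = 45 + 2·15 + 79 − 2·952 = -1750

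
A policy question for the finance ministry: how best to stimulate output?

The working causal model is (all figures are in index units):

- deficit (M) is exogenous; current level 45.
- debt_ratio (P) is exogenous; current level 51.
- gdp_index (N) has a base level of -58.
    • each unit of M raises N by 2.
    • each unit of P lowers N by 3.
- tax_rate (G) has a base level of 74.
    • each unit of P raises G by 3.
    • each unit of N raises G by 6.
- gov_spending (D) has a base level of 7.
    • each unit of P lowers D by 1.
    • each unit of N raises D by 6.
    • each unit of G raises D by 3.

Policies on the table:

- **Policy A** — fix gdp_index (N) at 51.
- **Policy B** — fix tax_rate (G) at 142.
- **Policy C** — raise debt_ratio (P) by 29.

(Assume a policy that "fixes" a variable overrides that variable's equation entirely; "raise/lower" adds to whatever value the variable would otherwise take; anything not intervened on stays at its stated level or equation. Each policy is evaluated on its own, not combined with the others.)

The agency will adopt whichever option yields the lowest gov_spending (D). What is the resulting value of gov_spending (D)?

Policy A (N := 51):
  M = 45
  P = 51
  N = 51
  G = 74 + 3·51 + 6·51 = 533
  D = 7 − 51 + 6·51 + 3·533 = 1861
Policy B (G := 142):
  M = 45
  P = 51
  N = -58 + 2·45 − 3·51 = -121
  G = 142
  D = 7 − 51 + 6·(-121) + 3·142 = -344
Policy C (P + 29):
  M = 45
  P = 51 + 29 = 80
  N = -58 + 2·45 − 3·80 = -208
  G = 74 + 3·80 + 6·(-208) = -934
  D = 7 − 80 + 6·(-208) + 3·(-934) = -4123
Comparing — Policy A: D=1861, Policy B: D=-344, Policy C: D=-4123. Lowest is -4123 (Policy C).

-4123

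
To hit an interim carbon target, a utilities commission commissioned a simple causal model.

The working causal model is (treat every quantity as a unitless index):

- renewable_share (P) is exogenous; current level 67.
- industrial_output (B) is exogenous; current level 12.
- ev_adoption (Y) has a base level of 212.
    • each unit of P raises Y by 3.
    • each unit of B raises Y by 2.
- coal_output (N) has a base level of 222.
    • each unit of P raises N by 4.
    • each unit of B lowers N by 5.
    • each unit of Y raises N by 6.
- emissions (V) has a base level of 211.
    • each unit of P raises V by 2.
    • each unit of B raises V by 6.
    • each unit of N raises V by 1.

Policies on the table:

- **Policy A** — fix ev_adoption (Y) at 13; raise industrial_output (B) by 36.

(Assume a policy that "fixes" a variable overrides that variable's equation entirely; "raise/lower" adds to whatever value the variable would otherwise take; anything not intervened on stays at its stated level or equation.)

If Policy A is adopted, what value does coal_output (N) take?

328

Policy A (Y := 13, B + 36):
  P = 67
  B = 12 + 36 = 48
  Y = 13
  N = 222 + 4·67 − 5·48 + 6·13 = 328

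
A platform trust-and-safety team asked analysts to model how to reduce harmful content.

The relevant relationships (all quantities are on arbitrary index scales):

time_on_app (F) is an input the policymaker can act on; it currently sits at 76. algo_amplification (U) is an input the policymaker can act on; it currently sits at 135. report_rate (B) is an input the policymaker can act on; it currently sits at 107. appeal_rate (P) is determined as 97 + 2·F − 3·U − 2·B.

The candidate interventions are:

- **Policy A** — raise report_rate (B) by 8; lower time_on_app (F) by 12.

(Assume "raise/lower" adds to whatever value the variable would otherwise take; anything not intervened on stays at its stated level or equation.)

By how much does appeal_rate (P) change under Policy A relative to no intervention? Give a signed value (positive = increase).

-40

Baseline:
  F = 76
  U = 135
  B = 107
  P = 97 + 2·76 − 3·135 − 2·107 = -370
Policy A (B + 8, F − 12):
  F = 76 − 12 = 64
  U = 135
  B = 107 + 8 = 115
  P = 97 + 2·64 − 3·135 − 2·115 = -410
Change in P: -410 − (-370) = -40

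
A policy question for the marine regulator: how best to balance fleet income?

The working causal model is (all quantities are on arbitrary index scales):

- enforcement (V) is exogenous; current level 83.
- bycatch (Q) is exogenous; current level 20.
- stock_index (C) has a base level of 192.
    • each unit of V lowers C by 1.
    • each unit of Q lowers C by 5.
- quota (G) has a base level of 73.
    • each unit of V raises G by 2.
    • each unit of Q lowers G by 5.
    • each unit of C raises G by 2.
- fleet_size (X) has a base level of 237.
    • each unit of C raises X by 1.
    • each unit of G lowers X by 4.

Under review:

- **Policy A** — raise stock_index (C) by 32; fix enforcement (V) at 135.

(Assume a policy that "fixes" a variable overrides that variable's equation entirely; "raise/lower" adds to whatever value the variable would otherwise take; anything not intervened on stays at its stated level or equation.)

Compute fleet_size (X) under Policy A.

-658

Policy A (C + 32, V := 135):
  V = 135
  Q = 20
  C = 192 − 135 − 5·20 (+32 from intervention) = -11
  G = 73 + 2·135 − 5·20 + 2·(-11) = 221
  X = 237 + (-11) − 4·221 = -658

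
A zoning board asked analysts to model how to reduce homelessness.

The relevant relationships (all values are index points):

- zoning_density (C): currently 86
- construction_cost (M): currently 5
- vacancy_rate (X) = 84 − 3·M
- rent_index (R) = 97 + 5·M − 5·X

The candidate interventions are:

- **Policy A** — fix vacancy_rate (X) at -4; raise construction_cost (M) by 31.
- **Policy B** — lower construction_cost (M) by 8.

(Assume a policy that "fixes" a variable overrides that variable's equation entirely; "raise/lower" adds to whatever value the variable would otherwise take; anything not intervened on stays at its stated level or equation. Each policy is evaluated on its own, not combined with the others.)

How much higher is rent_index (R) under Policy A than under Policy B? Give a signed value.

680

Policy A (X := -4, M + 31):
  M = 5 + 31 = 36
  X = -4
  R = 97 + 5·36 − 5·(-4) = 297
Policy B (M − 8):
  M = 5 − 8 = -3
  X = 84 − 3·(-3) = 93
  R = 97 + 5·(-3) − 5·93 = -383
R: 297 − (-383) = 680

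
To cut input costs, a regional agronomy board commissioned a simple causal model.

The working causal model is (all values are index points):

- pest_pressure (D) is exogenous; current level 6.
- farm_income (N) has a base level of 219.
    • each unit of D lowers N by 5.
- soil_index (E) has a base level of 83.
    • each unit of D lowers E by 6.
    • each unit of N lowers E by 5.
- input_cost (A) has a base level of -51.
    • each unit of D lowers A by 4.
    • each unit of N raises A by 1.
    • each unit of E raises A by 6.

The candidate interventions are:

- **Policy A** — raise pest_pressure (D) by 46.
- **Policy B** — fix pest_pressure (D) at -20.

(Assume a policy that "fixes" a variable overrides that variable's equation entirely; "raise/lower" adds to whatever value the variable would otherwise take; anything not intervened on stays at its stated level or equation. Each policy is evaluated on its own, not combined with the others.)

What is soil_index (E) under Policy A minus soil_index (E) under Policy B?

1368

Policy A (D + 46):
  D = 6 + 46 = 52
  N = 219 − 5·52 = -41
  E = 83 − 6·52 − 5·(-41) = -24
Policy B (D := -20):
  D = -20
  N = 219 − 5·(-20) = 319
  E = 83 − 6·(-20) − 5·319 = -1392
E: -24 − (-1392) = 1368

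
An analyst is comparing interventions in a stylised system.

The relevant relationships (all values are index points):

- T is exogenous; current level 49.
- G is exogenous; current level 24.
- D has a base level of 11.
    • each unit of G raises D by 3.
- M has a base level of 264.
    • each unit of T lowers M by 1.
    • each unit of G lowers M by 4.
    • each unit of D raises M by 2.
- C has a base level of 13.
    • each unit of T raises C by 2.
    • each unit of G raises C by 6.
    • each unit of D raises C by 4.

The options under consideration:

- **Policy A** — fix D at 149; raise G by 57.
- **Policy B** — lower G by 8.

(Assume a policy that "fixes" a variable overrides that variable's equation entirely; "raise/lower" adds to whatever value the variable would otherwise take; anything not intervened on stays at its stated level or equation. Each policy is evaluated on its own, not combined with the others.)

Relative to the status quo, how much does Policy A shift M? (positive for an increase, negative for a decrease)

Baseline:
  T = 49
  G = 24
  D = 11 + 3·24 = 83
  M = 264 − 49 − 4·24 + 2·83 = 285
Policy A (D := 149, G + 57):
  T = 49
  G = 24 + 57 = 81
  D = 149
  M = 264 − 49 − 4·81 + 2·149 = 189
Change in M: 189 − 285 = -96

-96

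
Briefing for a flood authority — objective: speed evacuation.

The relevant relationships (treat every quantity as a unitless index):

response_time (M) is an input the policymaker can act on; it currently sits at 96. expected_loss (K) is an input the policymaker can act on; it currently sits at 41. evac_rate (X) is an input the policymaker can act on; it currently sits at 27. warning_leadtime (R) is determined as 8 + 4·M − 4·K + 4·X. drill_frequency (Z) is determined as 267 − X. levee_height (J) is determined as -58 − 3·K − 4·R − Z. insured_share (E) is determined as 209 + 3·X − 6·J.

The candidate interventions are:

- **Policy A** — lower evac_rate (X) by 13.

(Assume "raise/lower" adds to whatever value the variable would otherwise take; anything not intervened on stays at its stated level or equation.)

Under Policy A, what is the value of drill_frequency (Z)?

Policy A (X − 13):
  X = 27 − 13 = 14
  Z = 267 − 14 = 253

253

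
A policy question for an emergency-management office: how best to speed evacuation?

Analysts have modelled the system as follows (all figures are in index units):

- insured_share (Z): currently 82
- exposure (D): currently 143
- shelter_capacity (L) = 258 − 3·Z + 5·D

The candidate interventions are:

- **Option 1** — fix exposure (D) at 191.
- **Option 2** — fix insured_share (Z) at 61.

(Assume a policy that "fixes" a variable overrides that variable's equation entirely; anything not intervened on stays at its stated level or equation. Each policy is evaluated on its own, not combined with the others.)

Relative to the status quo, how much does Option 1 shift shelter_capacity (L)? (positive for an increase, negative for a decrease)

240

Baseline:
  Z = 82
  D = 143
  L = 258 − 3·82 + 5·143 = 727
Option 1 (D := 191):
  Z = 82
  D = 191
  L = 258 − 3·82 + 5·191 = 967
Change in L: 967 − 727 = 240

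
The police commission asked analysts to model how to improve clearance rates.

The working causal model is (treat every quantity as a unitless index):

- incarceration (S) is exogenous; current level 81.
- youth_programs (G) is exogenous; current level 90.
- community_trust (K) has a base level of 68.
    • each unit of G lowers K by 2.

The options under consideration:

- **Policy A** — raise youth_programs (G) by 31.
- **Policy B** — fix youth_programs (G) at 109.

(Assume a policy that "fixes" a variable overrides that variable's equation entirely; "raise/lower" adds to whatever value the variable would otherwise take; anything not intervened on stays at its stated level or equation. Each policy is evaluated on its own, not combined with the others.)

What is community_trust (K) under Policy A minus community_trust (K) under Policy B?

-24

Policy A (G + 31):
  G = 90 + 31 = 121
  K = 68 − 2·121 = -174
Policy B (G := 109):
  G = 109
  K = 68 − 2·109 = -150
K: -174 − (-150) = -24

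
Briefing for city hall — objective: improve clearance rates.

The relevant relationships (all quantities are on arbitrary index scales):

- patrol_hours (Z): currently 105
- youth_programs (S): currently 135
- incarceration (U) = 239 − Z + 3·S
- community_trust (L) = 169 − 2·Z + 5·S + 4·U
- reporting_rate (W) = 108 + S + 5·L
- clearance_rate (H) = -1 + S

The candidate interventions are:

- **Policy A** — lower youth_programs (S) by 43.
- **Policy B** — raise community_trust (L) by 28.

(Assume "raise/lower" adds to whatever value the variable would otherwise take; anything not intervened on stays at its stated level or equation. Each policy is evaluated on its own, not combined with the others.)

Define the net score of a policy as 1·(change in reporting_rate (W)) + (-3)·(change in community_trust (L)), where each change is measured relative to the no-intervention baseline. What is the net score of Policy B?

56

Baseline:
  Z = 105
  S = 135
  U = 239 − 105 + 3·135 = 539
  L = 169 − 2·105 + 5·135 + 4·539 = 2790
  W = 108 + 135 + 5·2790 = 14193
Policy B (L + 28):
  Z = 105
  S = 135
  U = 239 − 105 + 3·135 = 539
  L = 169 − 2·105 + 5·135 + 4·539 (+28 from intervention) = 2818
  W = 108 + 135 + 5·2818 = 14333
ΔW = 14333 − 14193 = 140; ΔL = 2818 − 2790 = 28
Score = 1·140 + (-3)·28 = 56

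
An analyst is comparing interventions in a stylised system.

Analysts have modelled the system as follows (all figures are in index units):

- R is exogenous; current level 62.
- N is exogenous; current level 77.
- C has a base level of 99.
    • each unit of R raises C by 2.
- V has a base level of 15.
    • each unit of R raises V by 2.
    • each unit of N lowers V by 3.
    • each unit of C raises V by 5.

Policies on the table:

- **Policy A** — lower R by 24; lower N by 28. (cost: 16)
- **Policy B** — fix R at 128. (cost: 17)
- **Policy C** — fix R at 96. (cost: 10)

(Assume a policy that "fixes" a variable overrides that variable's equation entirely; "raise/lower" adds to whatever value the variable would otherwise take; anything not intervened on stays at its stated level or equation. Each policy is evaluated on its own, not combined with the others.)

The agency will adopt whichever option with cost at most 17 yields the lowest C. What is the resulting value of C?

Policy A (R − 24, N − 28):
  R = 62 − 24 = 38
  C = 99 + 2·38 = 175
Policy B (R := 128):
  R = 128
  C = 99 + 2·128 = 355
Policy C (R := 96):
  R = 96
  C = 99 + 2·96 = 291
Comparing — Policy A: C=175, Policy B: C=355, Policy C: C=291. Lowest is 175 (Policy A).

175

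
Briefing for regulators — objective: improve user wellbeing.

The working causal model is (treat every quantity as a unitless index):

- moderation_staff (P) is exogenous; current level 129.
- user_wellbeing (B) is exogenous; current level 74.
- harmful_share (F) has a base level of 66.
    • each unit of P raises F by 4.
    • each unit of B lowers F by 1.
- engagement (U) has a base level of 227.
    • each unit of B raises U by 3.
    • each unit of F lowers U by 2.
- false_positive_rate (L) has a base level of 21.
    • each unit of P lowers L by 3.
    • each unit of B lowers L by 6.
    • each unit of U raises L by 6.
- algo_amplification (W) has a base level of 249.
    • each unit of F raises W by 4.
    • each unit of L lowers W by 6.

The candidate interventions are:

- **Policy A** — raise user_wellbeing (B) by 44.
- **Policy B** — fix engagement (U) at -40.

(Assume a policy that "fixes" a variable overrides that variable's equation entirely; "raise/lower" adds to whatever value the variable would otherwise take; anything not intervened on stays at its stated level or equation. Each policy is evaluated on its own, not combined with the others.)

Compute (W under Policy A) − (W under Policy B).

12460

Policy A (B + 44):
  P = 129
  B = 74 + 44 = 118
  F = 66 + 4·129 − 118 = 464
  U = 227 + 3·118 − 2·464 = -347
  L = 21 − 3·129 − 6·118 + 6·(-347) = -3156
  W = 249 + 4·464 − 6·(-3156) = 21041
Policy B (U := -40):
  P = 129
  B = 74
  F = 66 + 4·129 − 74 = 508
  U = -40
  L = 21 − 3·129 − 6·74 + 6·(-40) = -1050
  W = 249 + 4·508 − 6·(-1050) = 8581
W: 21041 − 8581 = 12460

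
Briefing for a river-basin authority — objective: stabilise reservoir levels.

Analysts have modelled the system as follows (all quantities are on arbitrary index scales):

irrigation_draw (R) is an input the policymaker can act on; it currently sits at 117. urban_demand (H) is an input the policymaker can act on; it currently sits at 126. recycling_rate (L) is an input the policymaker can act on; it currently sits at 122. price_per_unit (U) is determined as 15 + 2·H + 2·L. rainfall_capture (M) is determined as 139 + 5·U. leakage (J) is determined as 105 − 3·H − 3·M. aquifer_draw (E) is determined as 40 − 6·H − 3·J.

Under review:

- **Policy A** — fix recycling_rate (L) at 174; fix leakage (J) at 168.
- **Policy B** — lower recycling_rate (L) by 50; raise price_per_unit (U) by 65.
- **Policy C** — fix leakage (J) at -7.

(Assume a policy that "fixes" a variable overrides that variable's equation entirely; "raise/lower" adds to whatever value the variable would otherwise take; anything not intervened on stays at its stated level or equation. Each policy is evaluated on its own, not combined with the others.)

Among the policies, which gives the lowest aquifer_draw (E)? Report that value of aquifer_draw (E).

-1220

Policy A (L := 174, J := 168):
  H = 126
  L = 174
  U = 15 + 2·126 + 2·174 = 615
  M = 139 + 5·615 = 3214
  J = 168
  E = 40 − 6·126 − 3·168 = -1220
Policy B (L − 50, U + 65):
  H = 126
  L = 122 − 50 = 72
  U = 15 + 2·126 + 2·72 (+65 from intervention) = 476
  M = 139 + 5·476 = 2519
  J = 105 − 3·126 − 3·2519 = -7830
  E = 40 − 6·126 − 3·(-7830) = 22774
Policy C (J := -7):
  H = 126
  L = 122
  U = 15 + 2·126 + 2·122 = 511
  M = 139 + 5·511 = 2694
  J = -7
  E = 40 − 6·126 − 3·(-7) = -695
Comparing — Policy A: E=-1220, Policy B: E=22774, Policy C: E=-695. Lowest is -1220 (Policy A).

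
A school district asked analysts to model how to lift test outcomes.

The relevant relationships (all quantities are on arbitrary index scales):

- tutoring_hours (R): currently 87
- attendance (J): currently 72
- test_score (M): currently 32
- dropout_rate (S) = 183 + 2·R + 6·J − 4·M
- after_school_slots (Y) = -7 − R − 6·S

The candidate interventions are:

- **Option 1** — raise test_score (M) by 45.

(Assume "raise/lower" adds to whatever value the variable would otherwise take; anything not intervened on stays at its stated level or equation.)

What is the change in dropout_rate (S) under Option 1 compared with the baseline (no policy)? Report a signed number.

-180

Baseline:
  R = 87
  J = 72
  M = 32
  S = 183 + 2·87 + 6·72 − 4·32 = 661
Option 1 (M + 45):
  R = 87
  J = 72
  M = 32 + 45 = 77
  S = 183 + 2·87 + 6·72 − 4·77 = 481
Change in S: 481 − 661 = -180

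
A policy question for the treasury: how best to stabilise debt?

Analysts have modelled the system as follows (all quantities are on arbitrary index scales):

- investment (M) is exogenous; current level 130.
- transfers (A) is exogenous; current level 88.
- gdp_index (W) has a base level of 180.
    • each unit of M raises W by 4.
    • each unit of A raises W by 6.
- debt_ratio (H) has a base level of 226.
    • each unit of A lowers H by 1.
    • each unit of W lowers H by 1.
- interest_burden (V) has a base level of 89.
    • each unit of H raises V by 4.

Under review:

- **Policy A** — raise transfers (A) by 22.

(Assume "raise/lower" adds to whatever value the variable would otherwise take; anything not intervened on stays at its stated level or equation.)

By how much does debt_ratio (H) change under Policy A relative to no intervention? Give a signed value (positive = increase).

-154

Baseline:
  M = 130
  A = 88
  W = 180 + 4·130 + 6·88 = 1228
  H = 226 − 88 − 1228 = -1090
Policy A (A + 22):
  M = 130
  A = 88 + 22 = 110
  W = 180 + 4·130 + 6·110 = 1360
  H = 226 − 110 − 1360 = -1244
Change in H: -1244 − (-1090) = -154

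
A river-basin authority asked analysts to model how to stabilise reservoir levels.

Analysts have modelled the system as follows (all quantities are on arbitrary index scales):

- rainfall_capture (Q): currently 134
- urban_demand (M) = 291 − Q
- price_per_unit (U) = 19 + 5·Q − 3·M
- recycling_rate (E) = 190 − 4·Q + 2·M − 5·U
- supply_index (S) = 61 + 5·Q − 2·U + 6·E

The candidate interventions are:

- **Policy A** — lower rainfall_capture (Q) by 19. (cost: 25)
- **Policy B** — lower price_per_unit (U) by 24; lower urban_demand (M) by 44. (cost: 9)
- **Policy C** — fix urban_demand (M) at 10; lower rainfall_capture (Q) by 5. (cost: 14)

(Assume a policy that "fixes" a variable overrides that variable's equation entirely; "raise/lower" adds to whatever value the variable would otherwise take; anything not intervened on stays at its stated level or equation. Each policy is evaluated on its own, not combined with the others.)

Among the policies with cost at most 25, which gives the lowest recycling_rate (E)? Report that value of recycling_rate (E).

-3476

Policy A (Q − 19):
  Q = 134 − 19 = 115
  M = 291 − 115 = 176
  U = 19 + 5·115 − 3·176 = 66
  E = 190 − 4·115 + 2·176 − 5·66 = -248
Policy B (U − 24, M − 44):
  Q = 134
  M = 291 − 134 (−44 from intervention) = 113
  U = 19 + 5·134 − 3·113 (−24 from intervention) = 326
  E = 190 − 4·134 + 2·113 − 5·326 = -1750
Policy C (M := 10, Q − 5):
  Q = 134 − 5 = 129
  M = 10
  U = 19 + 5·129 − 3·10 = 634
  E = 190 − 4·129 + 2·10 − 5·634 = -3476
Comparing — Policy A: E=-248, Policy B: E=-1750, Policy C: E=-3476. Lowest is -3476 (Policy C).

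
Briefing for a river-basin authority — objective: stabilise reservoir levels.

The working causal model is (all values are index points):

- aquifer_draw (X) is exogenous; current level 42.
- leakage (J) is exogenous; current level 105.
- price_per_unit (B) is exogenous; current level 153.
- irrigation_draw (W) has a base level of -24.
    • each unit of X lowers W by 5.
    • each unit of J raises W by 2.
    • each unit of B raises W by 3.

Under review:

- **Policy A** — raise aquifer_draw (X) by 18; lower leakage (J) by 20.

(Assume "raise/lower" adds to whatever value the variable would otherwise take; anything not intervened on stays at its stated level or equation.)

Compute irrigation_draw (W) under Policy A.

305

Policy A (X + 18, J − 20):
  X = 42 + 18 = 60
  J = 105 − 20 = 85
  B = 153
  W = -24 − 5·60 + 2·85 + 3·153 = 305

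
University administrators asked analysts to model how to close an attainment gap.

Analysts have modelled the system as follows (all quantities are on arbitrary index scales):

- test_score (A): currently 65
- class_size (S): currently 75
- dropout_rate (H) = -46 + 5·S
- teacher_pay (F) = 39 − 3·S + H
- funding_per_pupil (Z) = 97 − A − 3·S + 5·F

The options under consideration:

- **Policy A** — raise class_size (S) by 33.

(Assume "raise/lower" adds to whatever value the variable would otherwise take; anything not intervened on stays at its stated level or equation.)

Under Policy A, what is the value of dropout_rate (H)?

Policy A (S + 33):
  S = 75 + 33 = 108
  H = -46 + 5·108 = 494

494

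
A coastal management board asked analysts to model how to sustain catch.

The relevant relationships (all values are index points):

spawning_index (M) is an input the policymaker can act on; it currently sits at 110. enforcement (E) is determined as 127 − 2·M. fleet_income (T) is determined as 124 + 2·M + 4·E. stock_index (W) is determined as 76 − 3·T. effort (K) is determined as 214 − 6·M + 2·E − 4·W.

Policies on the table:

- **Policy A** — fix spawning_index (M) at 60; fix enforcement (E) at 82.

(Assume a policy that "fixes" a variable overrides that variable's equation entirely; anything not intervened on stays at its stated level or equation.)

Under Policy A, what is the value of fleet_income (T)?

Policy A (M := 60, E := 82):
  M = 60
  E = 82
  T = 124 + 2·60 + 4·82 = 572

572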